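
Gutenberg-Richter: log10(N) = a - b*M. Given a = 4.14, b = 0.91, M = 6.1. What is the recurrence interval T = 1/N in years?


log10(N) = 4.14 - 0.91*6.1 = -1.411
N = 10^-1.411 = 0.038815
T = 1/N = 1/0.038815 = 25.7632 years

25.7632


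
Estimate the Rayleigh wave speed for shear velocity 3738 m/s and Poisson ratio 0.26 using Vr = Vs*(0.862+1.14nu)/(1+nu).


Numerator factor = 0.862 + 1.14*0.26 = 1.1584
Denominator = 1 + 0.26 = 1.26
Vr = 3738 * 1.1584 / 1.26 = 3436.59 m/s

3436.59


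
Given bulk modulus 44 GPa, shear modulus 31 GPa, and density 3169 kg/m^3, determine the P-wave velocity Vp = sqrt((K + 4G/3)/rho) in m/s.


First compute the effective modulus:
K + 4G/3 = 44e9 + 4*31e9/3 = 85333333333.33 Pa
Then divide by density:
85333333333.33 / 3169 = 26927527.0853 Pa/(kg/m^3)
Take the square root:
Vp = sqrt(26927527.0853) = 5189.17 m/s

5189.17


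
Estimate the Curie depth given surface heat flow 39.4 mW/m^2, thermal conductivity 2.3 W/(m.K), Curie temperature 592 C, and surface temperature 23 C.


T_Curie - T_surf = 592 - 23 = 569 C
Convert q to W/m^2: 39.4 mW/m^2 = 0.0394 W/m^2
d = 569 * 2.3 / 0.0394 = 33215.74 m

33215.74


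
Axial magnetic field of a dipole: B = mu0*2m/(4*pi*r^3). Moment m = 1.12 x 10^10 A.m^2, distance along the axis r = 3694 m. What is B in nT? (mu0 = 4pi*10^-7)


m = 1.12 x 10^10 = 11200000000 A.m^2
2m = 22400000000 A.m^2
r^3 = 3694^3 = 50406979384
B = (4pi*10^-7) * 22400000000 / (4*pi * 50406979384) * 1e9
= 28148.670176 / 633432784489.71 * 1e9
= 44.4383 nT

44.4383


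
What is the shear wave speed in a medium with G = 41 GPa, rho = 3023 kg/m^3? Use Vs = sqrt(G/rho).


Convert G to Pa: G = 41e9 Pa
Compute G/rho = 41e9 / 3023 = 13562686.0734
Vs = sqrt(13562686.0734) = 3682.76 m/s

3682.76


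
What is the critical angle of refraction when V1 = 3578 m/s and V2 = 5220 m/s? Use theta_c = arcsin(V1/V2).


V1/V2 = 3578/5220 = 0.685441
theta_c = arcsin(0.685441) = 43.2703 degrees

43.2703


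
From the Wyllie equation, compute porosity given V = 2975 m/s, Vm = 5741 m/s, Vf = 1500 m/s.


1/V - 1/Vm = 1/2975 - 1/5741 = 0.00016195
1/Vf - 1/Vm = 1/1500 - 1/5741 = 0.00049248
phi = 0.00016195 / 0.00049248 = 0.3288

0.3288


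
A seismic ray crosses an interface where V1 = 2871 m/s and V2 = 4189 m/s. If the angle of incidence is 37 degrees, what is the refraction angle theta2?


sin(theta1) = sin(37 deg) = 0.601815
sin(theta2) = V2/V1 * sin(theta1) = 4189/2871 * 0.601815 = 0.878092
theta2 = arcsin(0.878092) = 61.4131 degrees

61.4131


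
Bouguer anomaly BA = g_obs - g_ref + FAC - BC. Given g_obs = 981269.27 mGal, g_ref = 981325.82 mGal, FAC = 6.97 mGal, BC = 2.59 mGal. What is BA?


BA = g_obs - g_ref + FAC - BC
= 981269.27 - 981325.82 + 6.97 - 2.59
= -52.17 mGal

-52.17


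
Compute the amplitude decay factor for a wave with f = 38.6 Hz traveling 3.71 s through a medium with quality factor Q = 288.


pi*f*t/Q = pi*38.6*3.71/288 = 1.562135
A/A0 = exp(-1.562135) = 0.209688

0.209688


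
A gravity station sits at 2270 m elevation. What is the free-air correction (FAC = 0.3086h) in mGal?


FAC = 0.3086 * h
= 0.3086 * 2270
= 700.522 mGal

700.522


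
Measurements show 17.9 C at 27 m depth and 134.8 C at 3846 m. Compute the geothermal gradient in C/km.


dT = 134.8 - 17.9 = 116.9 C
dz = 3846 - 27 = 3819 m
gradient = dT/dz * 1000 = 116.9/3819 * 1000 = 30.6101 C/km

30.6101


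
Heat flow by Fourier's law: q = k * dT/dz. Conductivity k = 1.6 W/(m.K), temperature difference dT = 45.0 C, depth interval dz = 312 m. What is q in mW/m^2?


q = k * dT / dz * 1000
= 1.6 * 45.0 / 312 * 1000
= 0.230769 * 1000
= 230.7692 mW/m^2

230.7692


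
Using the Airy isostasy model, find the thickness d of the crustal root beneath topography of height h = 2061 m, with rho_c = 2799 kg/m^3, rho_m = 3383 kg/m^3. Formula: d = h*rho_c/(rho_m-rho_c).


rho_m - rho_c = 3383 - 2799 = 584
d = 2061 * 2799 / 584
= 5768739 / 584
= 9877.98 m

9877.98


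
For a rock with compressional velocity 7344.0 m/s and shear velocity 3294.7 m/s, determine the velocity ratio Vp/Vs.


Vp/Vs = 7344.0 / 3294.7
= 2.229

2.229


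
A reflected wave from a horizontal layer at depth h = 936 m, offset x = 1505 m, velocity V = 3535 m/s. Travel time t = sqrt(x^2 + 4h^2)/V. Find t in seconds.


x^2 + 4h^2 = 1505^2 + 4*936^2 = 2265025 + 3504384 = 5769409
sqrt(5769409) = 2401.9594
t = 2401.9594 / 3535 = 0.6795 s

0.6795


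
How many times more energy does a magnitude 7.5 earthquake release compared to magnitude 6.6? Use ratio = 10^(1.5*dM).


M2 - M1 = 7.5 - 6.6 = 0.9
1.5 * 0.9 = 1.35
ratio = 10^1.35 = 22.39

22.39


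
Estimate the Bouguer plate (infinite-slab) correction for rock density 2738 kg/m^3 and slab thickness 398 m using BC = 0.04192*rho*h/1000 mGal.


BC = 0.04192 * rho * h / 1000
= 0.04192 * 2738 * 398 / 1000
= 45.6812 mGal

45.6812


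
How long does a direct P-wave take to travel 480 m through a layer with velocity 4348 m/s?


t = x / V
= 480 / 4348
= 0.1104 s

0.1104


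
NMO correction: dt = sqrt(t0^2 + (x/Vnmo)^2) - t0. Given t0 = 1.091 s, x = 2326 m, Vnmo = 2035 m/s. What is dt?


x/Vnmo = 2326/2035 = 1.142998
(x/Vnmo)^2 = 1.306443
t0^2 = 1.190281
sqrt(1.190281 + 1.306443) = 1.580103
dt = 1.580103 - 1.091 = 0.489103

0.489103


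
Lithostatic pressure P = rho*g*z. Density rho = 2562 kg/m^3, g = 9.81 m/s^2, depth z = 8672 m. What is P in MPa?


P = rho * g * z / 1e6
= 2562 * 9.81 * 8672 / 1e6
= 217955283.84 / 1e6
= 217.9553 MPa

217.9553


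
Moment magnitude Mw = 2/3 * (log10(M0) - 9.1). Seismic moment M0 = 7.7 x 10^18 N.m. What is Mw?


log10(M0) = log10(7.7 x 10^18) = 18.8865
Mw = 2/3 * (18.8865 - 9.1)
= 2/3 * 9.7865
= 6.52

6.52


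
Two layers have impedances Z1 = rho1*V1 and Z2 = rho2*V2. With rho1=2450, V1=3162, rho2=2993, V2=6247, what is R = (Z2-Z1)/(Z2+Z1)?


Z1 = 2450 * 3162 = 7746900
Z2 = 2993 * 6247 = 18697271
R = (18697271 - 7746900) / (18697271 + 7746900) = 10950371 / 26444171 = 0.4141

0.4141


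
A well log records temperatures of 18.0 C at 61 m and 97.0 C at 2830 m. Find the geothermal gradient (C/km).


dT = 97.0 - 18.0 = 79.0 C
dz = 2830 - 61 = 2769 m
gradient = dT/dz * 1000 = 79.0/2769 * 1000 = 28.5302 C/km

28.5302


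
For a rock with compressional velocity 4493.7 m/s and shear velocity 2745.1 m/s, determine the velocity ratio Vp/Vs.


Vp/Vs = 4493.7 / 2745.1
= 1.637

1.637


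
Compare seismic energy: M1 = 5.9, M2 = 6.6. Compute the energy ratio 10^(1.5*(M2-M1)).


M2 - M1 = 6.6 - 5.9 = 0.7
1.5 * 0.7 = 1.05
ratio = 10^1.05 = 11.22

11.22


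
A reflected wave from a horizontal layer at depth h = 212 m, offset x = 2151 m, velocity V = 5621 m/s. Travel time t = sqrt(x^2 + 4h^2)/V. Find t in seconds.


x^2 + 4h^2 = 2151^2 + 4*212^2 = 4626801 + 179776 = 4806577
sqrt(4806577) = 2192.3907
t = 2192.3907 / 5621 = 0.39 s

0.39


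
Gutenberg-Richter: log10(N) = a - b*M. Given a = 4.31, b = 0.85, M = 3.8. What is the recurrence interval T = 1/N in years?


log10(N) = 4.31 - 0.85*3.8 = 1.08
N = 10^1.08 = 12.022644
T = 1/N = 1/12.022644 = 0.0832 years

0.0832


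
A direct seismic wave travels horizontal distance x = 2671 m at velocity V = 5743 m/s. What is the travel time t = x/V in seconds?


t = x / V
= 2671 / 5743
= 0.4651 s

0.4651


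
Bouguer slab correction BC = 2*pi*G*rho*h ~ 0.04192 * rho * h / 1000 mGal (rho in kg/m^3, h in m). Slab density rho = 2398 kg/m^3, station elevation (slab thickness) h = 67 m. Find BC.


BC = 0.04192 * rho * h / 1000
= 0.04192 * 2398 * 67 / 1000
= 6.7351 mGal

6.7351


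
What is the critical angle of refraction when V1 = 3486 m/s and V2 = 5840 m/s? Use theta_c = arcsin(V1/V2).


V1/V2 = 3486/5840 = 0.596918
theta_c = arcsin(0.596918) = 36.6495 degrees

36.6495


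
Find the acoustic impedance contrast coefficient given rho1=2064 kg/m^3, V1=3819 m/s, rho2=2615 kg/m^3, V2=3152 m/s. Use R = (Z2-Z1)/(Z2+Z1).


Z1 = 2064 * 3819 = 7882416
Z2 = 2615 * 3152 = 8242480
R = (8242480 - 7882416) / (8242480 + 7882416) = 360064 / 16124896 = 0.0223

0.0223


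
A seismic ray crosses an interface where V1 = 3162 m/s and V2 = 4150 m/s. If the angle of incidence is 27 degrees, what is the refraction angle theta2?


sin(theta1) = sin(27 deg) = 0.45399
sin(theta2) = V2/V1 * sin(theta1) = 4150/3162 * 0.45399 = 0.595845
theta2 = arcsin(0.595845) = 36.5729 degrees

36.5729


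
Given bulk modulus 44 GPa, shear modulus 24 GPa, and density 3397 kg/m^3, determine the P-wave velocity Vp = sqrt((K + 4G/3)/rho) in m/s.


First compute the effective modulus:
K + 4G/3 = 44e9 + 4*24e9/3 = 76000000000.0 Pa
Then divide by density:
76000000000.0 / 3397 = 22372681.778 Pa/(kg/m^3)
Take the square root:
Vp = sqrt(22372681.778) = 4729.98 m/s

4729.98


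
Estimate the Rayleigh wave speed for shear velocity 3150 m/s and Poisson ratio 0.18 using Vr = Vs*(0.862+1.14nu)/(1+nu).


Numerator factor = 0.862 + 1.14*0.18 = 1.0672
Denominator = 1 + 0.18 = 1.18
Vr = 3150 * 1.0672 / 1.18 = 2848.88 m/s

2848.88


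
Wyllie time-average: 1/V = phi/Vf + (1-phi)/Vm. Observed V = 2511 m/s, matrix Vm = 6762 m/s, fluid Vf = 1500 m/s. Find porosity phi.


1/V - 1/Vm = 1/2511 - 1/6762 = 0.00025036
1/Vf - 1/Vm = 1/1500 - 1/6762 = 0.00051878
phi = 0.00025036 / 0.00051878 = 0.4826

0.4826


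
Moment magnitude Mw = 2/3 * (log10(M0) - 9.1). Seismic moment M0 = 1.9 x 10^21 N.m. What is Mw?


log10(M0) = log10(1.9 x 10^21) = 21.2788
Mw = 2/3 * (21.2788 - 9.1)
= 2/3 * 12.1788
= 8.12

8.12


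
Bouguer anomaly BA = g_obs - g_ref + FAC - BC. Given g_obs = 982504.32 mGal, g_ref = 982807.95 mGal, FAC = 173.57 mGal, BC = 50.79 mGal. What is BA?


BA = g_obs - g_ref + FAC - BC
= 982504.32 - 982807.95 + 173.57 - 50.79
= -180.85 mGal

-180.85


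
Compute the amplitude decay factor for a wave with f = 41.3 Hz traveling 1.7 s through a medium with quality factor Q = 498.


pi*f*t/Q = pi*41.3*1.7/498 = 0.442914
A/A0 = exp(-0.442914) = 0.642162

0.642162


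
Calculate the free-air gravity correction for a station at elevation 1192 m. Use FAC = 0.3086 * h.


FAC = 0.3086 * h
= 0.3086 * 1192
= 367.8512 mGal

367.8512


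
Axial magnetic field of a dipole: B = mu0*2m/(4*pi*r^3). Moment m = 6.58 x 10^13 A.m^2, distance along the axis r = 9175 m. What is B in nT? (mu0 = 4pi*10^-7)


m = 6.58 x 10^13 = 65800000000000 A.m^2
2m = 131600000000000 A.m^2
r^3 = 9175^3 = 772357234375
B = (4pi*10^-7) * 131600000000000 / (4*pi * 772357234375) * 1e9
= 165373437.284967 / 9705727253837.72 * 1e9
= 17038.7476 nT

17038.7476


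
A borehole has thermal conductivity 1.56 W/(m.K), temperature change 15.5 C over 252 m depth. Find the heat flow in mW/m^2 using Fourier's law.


q = k * dT / dz * 1000
= 1.56 * 15.5 / 252 * 1000
= 0.095952 * 1000
= 95.9524 mW/m^2

95.9524


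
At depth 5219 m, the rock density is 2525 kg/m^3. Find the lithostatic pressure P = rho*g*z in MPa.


P = rho * g * z / 1e6
= 2525 * 9.81 * 5219 / 1e6
= 129275934.75 / 1e6
= 129.2759 MPa

129.2759


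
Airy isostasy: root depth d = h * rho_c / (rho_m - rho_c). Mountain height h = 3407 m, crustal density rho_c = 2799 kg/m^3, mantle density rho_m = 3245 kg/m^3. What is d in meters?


rho_m - rho_c = 3245 - 2799 = 446
d = 3407 * 2799 / 446
= 9536193 / 446
= 21381.6 m

21381.6


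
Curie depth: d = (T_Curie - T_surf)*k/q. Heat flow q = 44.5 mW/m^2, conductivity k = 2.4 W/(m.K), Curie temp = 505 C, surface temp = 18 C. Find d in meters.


T_Curie - T_surf = 505 - 18 = 487 C
Convert q to W/m^2: 44.5 mW/m^2 = 0.0445 W/m^2
d = 487 * 2.4 / 0.0445 = 26265.17 m

26265.17


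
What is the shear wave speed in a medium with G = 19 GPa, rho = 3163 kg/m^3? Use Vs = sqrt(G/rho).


Convert G to Pa: G = 19e9 Pa
Compute G/rho = 19e9 / 3163 = 6006955.4221
Vs = sqrt(6006955.4221) = 2450.91 m/s

2450.91


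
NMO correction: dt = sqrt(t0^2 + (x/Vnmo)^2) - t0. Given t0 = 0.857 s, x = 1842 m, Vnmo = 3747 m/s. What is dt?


x/Vnmo = 1842/3747 = 0.491593
(x/Vnmo)^2 = 0.241664
t0^2 = 0.734449
sqrt(0.734449 + 0.241664) = 0.987984
dt = 0.987984 - 0.857 = 0.130984

0.130984


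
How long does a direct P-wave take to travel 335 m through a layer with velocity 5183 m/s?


t = x / V
= 335 / 5183
= 0.0646 s

0.0646


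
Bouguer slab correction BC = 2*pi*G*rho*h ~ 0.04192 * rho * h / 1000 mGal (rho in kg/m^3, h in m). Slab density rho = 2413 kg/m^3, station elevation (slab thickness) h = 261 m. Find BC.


BC = 0.04192 * rho * h / 1000
= 0.04192 * 2413 * 261 / 1000
= 26.4009 mGal

26.4009


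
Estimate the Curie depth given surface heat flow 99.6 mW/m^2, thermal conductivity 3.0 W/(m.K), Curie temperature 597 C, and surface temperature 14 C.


T_Curie - T_surf = 597 - 14 = 583 C
Convert q to W/m^2: 99.6 mW/m^2 = 0.0996 W/m^2
d = 583 * 3.0 / 0.0996 = 17560.24 m

17560.24


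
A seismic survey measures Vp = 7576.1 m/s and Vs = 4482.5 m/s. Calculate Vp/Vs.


Vp/Vs = 7576.1 / 4482.5
= 1.6902

1.6902


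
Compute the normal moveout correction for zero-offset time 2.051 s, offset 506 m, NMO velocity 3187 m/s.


x/Vnmo = 506/3187 = 0.15877
(x/Vnmo)^2 = 0.025208
t0^2 = 4.206601
sqrt(4.206601 + 0.025208) = 2.057136
dt = 2.057136 - 2.051 = 0.006136

0.006136


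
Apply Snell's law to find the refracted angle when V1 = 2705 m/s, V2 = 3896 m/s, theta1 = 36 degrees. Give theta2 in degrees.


sin(theta1) = sin(36 deg) = 0.587785
sin(theta2) = V2/V1 * sin(theta1) = 3896/2705 * 0.587785 = 0.846585
theta2 = arcsin(0.846585) = 57.8421 degrees

57.8421


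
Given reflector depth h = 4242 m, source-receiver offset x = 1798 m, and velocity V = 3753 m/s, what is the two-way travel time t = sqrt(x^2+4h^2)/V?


x^2 + 4h^2 = 1798^2 + 4*4242^2 = 3232804 + 71978256 = 75211060
sqrt(75211060) = 8672.431
t = 8672.431 / 3753 = 2.3108 s

2.3108


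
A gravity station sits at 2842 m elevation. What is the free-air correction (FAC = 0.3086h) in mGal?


FAC = 0.3086 * h
= 0.3086 * 2842
= 877.0412 mGal

877.0412


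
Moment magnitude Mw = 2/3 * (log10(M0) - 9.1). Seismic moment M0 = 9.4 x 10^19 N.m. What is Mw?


log10(M0) = log10(9.4 x 10^19) = 19.9731
Mw = 2/3 * (19.9731 - 9.1)
= 2/3 * 10.8731
= 7.25

7.25


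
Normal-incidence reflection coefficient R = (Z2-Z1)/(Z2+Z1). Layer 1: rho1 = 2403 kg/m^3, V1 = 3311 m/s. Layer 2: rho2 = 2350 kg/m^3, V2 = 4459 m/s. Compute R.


Z1 = 2403 * 3311 = 7956333
Z2 = 2350 * 4459 = 10478650
R = (10478650 - 7956333) / (10478650 + 7956333) = 2522317 / 18434983 = 0.1368

0.1368


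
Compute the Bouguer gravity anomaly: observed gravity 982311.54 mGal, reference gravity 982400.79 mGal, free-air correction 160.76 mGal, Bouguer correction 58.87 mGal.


BA = g_obs - g_ref + FAC - BC
= 982311.54 - 982400.79 + 160.76 - 58.87
= 12.64 mGal

12.64


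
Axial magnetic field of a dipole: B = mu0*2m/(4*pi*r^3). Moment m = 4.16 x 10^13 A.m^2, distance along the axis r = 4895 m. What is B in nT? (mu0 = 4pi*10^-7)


m = 4.16 x 10^13 = 41600000000000 A.m^2
2m = 83200000000000 A.m^2
r^3 = 4895^3 = 117289217375
B = (4pi*10^-7) * 83200000000000 / (4*pi * 117289217375) * 1e9
= 104552203.511468 / 1473899774602.39 * 1e9
= 70935.7619 nT

70935.7619


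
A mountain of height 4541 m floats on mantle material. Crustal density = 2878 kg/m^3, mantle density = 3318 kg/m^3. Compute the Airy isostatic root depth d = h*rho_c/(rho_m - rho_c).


rho_m - rho_c = 3318 - 2878 = 440
d = 4541 * 2878 / 440
= 13068998 / 440
= 29702.27 m

29702.27


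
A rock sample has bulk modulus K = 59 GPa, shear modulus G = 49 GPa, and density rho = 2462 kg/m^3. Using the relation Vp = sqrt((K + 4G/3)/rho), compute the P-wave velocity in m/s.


First compute the effective modulus:
K + 4G/3 = 59e9 + 4*49e9/3 = 124333333333.33 Pa
Then divide by density:
124333333333.33 / 2462 = 50500947.739 Pa/(kg/m^3)
Take the square root:
Vp = sqrt(50500947.739) = 7106.4 m/s

7106.4


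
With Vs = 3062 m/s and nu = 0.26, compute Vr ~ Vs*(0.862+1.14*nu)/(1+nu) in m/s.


Numerator factor = 0.862 + 1.14*0.26 = 1.1584
Denominator = 1 + 0.26 = 1.26
Vr = 3062 * 1.1584 / 1.26 = 2815.1 m/s

2815.1


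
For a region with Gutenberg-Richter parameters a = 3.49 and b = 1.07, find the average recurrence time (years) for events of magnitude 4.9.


log10(N) = 3.49 - 1.07*4.9 = -1.753
N = 10^-1.753 = 0.01766
T = 1/N = 1/0.01766 = 56.6239 years

56.6239


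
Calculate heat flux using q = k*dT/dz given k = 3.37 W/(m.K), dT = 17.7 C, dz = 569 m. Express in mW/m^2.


q = k * dT / dz * 1000
= 3.37 * 17.7 / 569 * 1000
= 0.104831 * 1000
= 104.8313 mW/m^2

104.8313


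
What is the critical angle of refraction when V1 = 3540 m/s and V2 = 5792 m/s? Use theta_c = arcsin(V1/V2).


V1/V2 = 3540/5792 = 0.611188
theta_c = arcsin(0.611188) = 37.6754 degrees

37.6754


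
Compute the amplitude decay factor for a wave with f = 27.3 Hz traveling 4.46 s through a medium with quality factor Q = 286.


pi*f*t/Q = pi*27.3*4.46/286 = 1.337462
A/A0 = exp(-1.337462) = 0.262511

0.262511


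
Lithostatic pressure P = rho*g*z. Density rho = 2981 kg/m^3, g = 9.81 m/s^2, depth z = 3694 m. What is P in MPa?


P = rho * g * z / 1e6
= 2981 * 9.81 * 3694 / 1e6
= 108025895.34 / 1e6
= 108.0259 MPa

108.0259


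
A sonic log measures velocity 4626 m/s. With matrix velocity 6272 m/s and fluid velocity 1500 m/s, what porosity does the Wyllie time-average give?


1/V - 1/Vm = 1/4626 - 1/6272 = 5.673e-05
1/Vf - 1/Vm = 1/1500 - 1/6272 = 0.00050723
phi = 5.673e-05 / 0.00050723 = 0.1118

0.1118


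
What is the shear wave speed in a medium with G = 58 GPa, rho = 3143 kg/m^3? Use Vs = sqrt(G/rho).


Convert G to Pa: G = 58e9 Pa
Compute G/rho = 58e9 / 3143 = 18453706.6497
Vs = sqrt(18453706.6497) = 4295.78 m/s

4295.78


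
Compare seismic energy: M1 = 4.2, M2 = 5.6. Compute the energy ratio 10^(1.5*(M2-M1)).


M2 - M1 = 5.6 - 4.2 = 1.4
1.5 * 1.4 = 2.1
ratio = 10^2.1 = 125.89

125.89


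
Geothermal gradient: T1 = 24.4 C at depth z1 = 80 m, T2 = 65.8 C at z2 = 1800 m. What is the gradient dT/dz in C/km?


dT = 65.8 - 24.4 = 41.4 C
dz = 1800 - 80 = 1720 m
gradient = dT/dz * 1000 = 41.4/1720 * 1000 = 24.0698 C/km

24.0698


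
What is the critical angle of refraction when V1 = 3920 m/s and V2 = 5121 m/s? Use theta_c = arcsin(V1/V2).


V1/V2 = 3920/5121 = 0.765475
theta_c = arcsin(0.765475) = 49.9493 degrees

49.9493


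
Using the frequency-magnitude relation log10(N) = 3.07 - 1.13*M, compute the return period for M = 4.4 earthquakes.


log10(N) = 3.07 - 1.13*4.4 = -1.902
N = 10^-1.902 = 0.012531
T = 1/N = 1/0.012531 = 79.7995 years

79.7995


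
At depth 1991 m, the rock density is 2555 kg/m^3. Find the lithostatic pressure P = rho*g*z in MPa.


P = rho * g * z / 1e6
= 2555 * 9.81 * 1991 / 1e6
= 49903519.05 / 1e6
= 49.9035 MPa

49.9035


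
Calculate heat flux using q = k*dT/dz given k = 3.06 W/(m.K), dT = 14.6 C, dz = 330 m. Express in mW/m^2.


q = k * dT / dz * 1000
= 3.06 * 14.6 / 330 * 1000
= 0.135382 * 1000
= 135.3818 mW/m^2

135.3818


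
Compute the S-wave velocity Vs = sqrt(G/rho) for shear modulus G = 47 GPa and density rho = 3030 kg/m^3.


Convert G to Pa: G = 47e9 Pa
Compute G/rho = 47e9 / 3030 = 15511551.1551
Vs = sqrt(15511551.1551) = 3938.47 m/s

3938.47


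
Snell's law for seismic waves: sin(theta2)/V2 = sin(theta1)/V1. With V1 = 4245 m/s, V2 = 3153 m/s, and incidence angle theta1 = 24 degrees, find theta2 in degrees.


sin(theta1) = sin(24 deg) = 0.406737
sin(theta2) = V2/V1 * sin(theta1) = 3153/4245 * 0.406737 = 0.302106
theta2 = arcsin(0.302106) = 17.5841 degrees

17.5841


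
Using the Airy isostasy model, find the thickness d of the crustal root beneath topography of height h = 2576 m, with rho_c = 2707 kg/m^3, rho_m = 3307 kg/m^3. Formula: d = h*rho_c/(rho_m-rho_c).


rho_m - rho_c = 3307 - 2707 = 600
d = 2576 * 2707 / 600
= 6973232 / 600
= 11622.05 m

11622.05


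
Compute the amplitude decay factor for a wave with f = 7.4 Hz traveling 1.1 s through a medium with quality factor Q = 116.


pi*f*t/Q = pi*7.4*1.1/116 = 0.220453
A/A0 = exp(-0.220453) = 0.802155

0.802155


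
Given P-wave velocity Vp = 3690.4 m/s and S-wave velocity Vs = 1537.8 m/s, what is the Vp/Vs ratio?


Vp/Vs = 3690.4 / 1537.8
= 2.3998

2.3998


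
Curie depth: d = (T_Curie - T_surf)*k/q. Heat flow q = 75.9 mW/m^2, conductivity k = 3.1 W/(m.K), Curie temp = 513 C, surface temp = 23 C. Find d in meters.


T_Curie - T_surf = 513 - 23 = 490 C
Convert q to W/m^2: 75.9 mW/m^2 = 0.0759 W/m^2
d = 490 * 3.1 / 0.0759 = 20013.18 m

20013.18


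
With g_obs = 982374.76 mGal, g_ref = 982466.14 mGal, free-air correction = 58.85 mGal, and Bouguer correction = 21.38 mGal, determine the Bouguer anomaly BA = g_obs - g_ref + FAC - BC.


BA = g_obs - g_ref + FAC - BC
= 982374.76 - 982466.14 + 58.85 - 21.38
= -53.91 mGal

-53.91


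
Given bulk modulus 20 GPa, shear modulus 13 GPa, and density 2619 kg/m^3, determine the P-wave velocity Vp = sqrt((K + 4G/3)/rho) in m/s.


First compute the effective modulus:
K + 4G/3 = 20e9 + 4*13e9/3 = 37333333333.33 Pa
Then divide by density:
37333333333.33 / 2619 = 14254804.6328 Pa/(kg/m^3)
Take the square root:
Vp = sqrt(14254804.6328) = 3775.55 m/s

3775.55


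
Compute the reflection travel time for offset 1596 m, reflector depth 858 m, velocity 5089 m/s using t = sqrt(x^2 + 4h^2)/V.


x^2 + 4h^2 = 1596^2 + 4*858^2 = 2547216 + 2944656 = 5491872
sqrt(5491872) = 2343.4743
t = 2343.4743 / 5089 = 0.4605 s

0.4605


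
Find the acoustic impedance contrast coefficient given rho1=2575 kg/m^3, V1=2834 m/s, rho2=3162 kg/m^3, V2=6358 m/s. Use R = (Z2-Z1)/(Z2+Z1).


Z1 = 2575 * 2834 = 7297550
Z2 = 3162 * 6358 = 20103996
R = (20103996 - 7297550) / (20103996 + 7297550) = 12806446 / 27401546 = 0.4674

0.4674


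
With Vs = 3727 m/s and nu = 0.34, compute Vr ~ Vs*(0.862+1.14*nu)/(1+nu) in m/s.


Numerator factor = 0.862 + 1.14*0.34 = 1.2496
Denominator = 1 + 0.34 = 1.34
Vr = 3727 * 1.2496 / 1.34 = 3475.57 m/s

3475.57


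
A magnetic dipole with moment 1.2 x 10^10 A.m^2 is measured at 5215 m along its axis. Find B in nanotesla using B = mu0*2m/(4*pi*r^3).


m = 1.2 x 10^10 = 12000000000 A.m^2
2m = 24000000000 A.m^2
r^3 = 5215^3 = 141828313375
B = (4pi*10^-7) * 24000000000 / (4*pi * 141828313375) * 1e9
= 30159.289474 / 1782267149479.72 * 1e9
= 16.9219 nT

16.9219


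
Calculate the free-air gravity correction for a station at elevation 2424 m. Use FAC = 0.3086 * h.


FAC = 0.3086 * h
= 0.3086 * 2424
= 748.0464 mGal

748.0464


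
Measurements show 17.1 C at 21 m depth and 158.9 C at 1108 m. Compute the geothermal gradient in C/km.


dT = 158.9 - 17.1 = 141.8 C
dz = 1108 - 21 = 1087 m
gradient = dT/dz * 1000 = 141.8/1087 * 1000 = 130.4508 C/km

130.4508


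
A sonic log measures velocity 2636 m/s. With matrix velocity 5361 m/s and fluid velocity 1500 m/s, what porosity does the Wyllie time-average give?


1/V - 1/Vm = 1/2636 - 1/5361 = 0.00019283
1/Vf - 1/Vm = 1/1500 - 1/5361 = 0.00048013
phi = 0.00019283 / 0.00048013 = 0.4016

0.4016


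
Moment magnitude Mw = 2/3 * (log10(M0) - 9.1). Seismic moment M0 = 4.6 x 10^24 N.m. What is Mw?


log10(M0) = log10(4.6 x 10^24) = 24.6628
Mw = 2/3 * (24.6628 - 9.1)
= 2/3 * 15.5628
= 10.38

10.38


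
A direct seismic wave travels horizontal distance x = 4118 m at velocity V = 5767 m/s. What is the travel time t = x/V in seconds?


t = x / V
= 4118 / 5767
= 0.7141 s

0.7141


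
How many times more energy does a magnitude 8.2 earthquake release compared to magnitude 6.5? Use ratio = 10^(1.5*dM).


M2 - M1 = 8.2 - 6.5 = 1.7
1.5 * 1.7 = 2.55
ratio = 10^2.55 = 354.81

354.81


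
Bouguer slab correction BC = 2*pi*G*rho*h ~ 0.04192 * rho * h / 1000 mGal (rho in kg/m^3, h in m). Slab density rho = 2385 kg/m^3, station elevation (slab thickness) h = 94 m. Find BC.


BC = 0.04192 * rho * h / 1000
= 0.04192 * 2385 * 94 / 1000
= 9.398 mGal

9.398


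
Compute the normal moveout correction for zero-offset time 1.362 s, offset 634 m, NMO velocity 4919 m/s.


x/Vnmo = 634/4919 = 0.128888
(x/Vnmo)^2 = 0.016612
t0^2 = 1.855044
sqrt(1.855044 + 0.016612) = 1.368085
dt = 1.368085 - 1.362 = 0.006085

0.006085


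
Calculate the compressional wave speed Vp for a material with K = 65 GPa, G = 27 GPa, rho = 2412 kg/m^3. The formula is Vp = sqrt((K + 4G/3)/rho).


First compute the effective modulus:
K + 4G/3 = 65e9 + 4*27e9/3 = 101000000000.0 Pa
Then divide by density:
101000000000.0 / 2412 = 41873963.5158 Pa/(kg/m^3)
Take the square root:
Vp = sqrt(41873963.5158) = 6471.01 m/s

6471.01


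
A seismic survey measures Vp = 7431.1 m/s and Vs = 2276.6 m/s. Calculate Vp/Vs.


Vp/Vs = 7431.1 / 2276.6
= 3.2641

3.2641


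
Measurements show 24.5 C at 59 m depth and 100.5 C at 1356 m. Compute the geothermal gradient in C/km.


dT = 100.5 - 24.5 = 76.0 C
dz = 1356 - 59 = 1297 m
gradient = dT/dz * 1000 = 76.0/1297 * 1000 = 58.5968 C/km

58.5968


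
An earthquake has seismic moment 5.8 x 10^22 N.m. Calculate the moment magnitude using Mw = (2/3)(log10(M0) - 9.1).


log10(M0) = log10(5.8 x 10^22) = 22.7634
Mw = 2/3 * (22.7634 - 9.1)
= 2/3 * 13.6634
= 9.11

9.11


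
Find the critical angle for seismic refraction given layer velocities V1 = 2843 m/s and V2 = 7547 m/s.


V1/V2 = 2843/7547 = 0.376706
theta_c = arcsin(0.376706) = 22.1298 degrees

22.1298


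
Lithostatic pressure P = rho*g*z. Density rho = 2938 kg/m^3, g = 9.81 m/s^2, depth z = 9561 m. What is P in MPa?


P = rho * g * z / 1e6
= 2938 * 9.81 * 9561 / 1e6
= 275565038.58 / 1e6
= 275.565 MPa

275.565


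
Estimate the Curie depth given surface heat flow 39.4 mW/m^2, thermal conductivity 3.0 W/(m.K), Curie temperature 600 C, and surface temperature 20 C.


T_Curie - T_surf = 600 - 20 = 580 C
Convert q to W/m^2: 39.4 mW/m^2 = 0.0394 W/m^2
d = 580 * 3.0 / 0.0394 = 44162.44 m

44162.44


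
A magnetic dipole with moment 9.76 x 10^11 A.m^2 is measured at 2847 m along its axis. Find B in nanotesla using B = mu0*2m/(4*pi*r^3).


m = 9.76 x 10^11 = 976000000000 A.m^2
2m = 1952000000000 A.m^2
r^3 = 2847^3 = 23076099423
B = (4pi*10^-7) * 1952000000000 / (4*pi * 23076099423) * 1e9
= 2452955.543923 / 289982817683.22 * 1e9
= 8458.9686 nT

8458.9686


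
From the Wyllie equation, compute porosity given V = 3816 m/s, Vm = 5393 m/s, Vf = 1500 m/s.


1/V - 1/Vm = 1/3816 - 1/5393 = 7.663e-05
1/Vf - 1/Vm = 1/1500 - 1/5393 = 0.00048124
phi = 7.663e-05 / 0.00048124 = 0.1592

0.1592


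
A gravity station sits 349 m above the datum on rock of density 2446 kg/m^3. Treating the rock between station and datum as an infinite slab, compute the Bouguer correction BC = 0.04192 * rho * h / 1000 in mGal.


BC = 0.04192 * rho * h / 1000
= 0.04192 * 2446 * 349 / 1000
= 35.7852 mGal

35.7852


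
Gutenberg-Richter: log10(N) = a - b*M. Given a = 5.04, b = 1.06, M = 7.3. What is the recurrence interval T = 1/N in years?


log10(N) = 5.04 - 1.06*7.3 = -2.698
N = 10^-2.698 = 0.002004
T = 1/N = 1/0.002004 = 498.8845 years

498.8845


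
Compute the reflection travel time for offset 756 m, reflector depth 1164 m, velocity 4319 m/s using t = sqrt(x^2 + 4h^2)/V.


x^2 + 4h^2 = 756^2 + 4*1164^2 = 571536 + 5419584 = 5991120
sqrt(5991120) = 2447.6764
t = 2447.6764 / 4319 = 0.5667 s

0.5667


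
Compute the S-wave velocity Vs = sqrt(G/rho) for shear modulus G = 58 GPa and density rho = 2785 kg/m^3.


Convert G to Pa: G = 58e9 Pa
Compute G/rho = 58e9 / 2785 = 20825852.7828
Vs = sqrt(20825852.7828) = 4563.54 m/s

4563.54


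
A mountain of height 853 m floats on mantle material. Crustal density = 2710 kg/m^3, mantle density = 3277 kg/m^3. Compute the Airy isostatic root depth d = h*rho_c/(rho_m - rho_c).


rho_m - rho_c = 3277 - 2710 = 567
d = 853 * 2710 / 567
= 2311630 / 567
= 4076.95 m

4076.95


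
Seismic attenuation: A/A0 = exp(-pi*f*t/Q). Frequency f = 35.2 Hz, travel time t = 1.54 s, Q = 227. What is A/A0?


pi*f*t/Q = pi*35.2*1.54/227 = 0.750218
A/A0 = exp(-0.750218) = 0.472264

0.472264


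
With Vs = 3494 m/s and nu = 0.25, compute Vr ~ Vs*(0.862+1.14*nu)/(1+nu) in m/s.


Numerator factor = 0.862 + 1.14*0.25 = 1.147
Denominator = 1 + 0.25 = 1.25
Vr = 3494 * 1.147 / 1.25 = 3206.09 m/s

3206.09


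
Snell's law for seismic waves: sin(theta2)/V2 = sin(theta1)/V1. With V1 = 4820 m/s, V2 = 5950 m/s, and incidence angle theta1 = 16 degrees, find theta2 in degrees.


sin(theta1) = sin(16 deg) = 0.275637
sin(theta2) = V2/V1 * sin(theta1) = 5950/4820 * 0.275637 = 0.340258
theta2 = arcsin(0.340258) = 19.8926 degrees

19.8926


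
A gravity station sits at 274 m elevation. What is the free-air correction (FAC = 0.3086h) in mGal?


FAC = 0.3086 * h
= 0.3086 * 274
= 84.5564 mGal

84.5564


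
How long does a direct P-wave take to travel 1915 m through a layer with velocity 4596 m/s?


t = x / V
= 1915 / 4596
= 0.4167 s

0.4167


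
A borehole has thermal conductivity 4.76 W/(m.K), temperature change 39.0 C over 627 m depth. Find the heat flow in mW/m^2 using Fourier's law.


q = k * dT / dz * 1000
= 4.76 * 39.0 / 627 * 1000
= 0.296077 * 1000
= 296.0766 mW/m^2

296.0766


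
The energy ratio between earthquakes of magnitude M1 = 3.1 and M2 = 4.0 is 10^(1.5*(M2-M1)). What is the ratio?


M2 - M1 = 4.0 - 3.1 = 0.9
1.5 * 0.9 = 1.35
ratio = 10^1.35 = 22.39

22.39


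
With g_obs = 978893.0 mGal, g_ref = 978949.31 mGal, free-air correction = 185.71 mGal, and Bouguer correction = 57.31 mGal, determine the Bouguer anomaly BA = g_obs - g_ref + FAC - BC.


BA = g_obs - g_ref + FAC - BC
= 978893.0 - 978949.31 + 185.71 - 57.31
= 72.09 mGal

72.09


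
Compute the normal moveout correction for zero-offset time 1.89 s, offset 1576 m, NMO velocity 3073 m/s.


x/Vnmo = 1576/3073 = 0.512854
(x/Vnmo)^2 = 0.263019
t0^2 = 3.5721
sqrt(3.5721 + 0.263019) = 1.958346
dt = 1.958346 - 1.89 = 0.068346

0.068346


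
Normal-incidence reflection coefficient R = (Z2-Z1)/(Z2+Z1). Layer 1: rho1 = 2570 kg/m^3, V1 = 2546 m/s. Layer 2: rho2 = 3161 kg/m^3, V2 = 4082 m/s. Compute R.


Z1 = 2570 * 2546 = 6543220
Z2 = 3161 * 4082 = 12903202
R = (12903202 - 6543220) / (12903202 + 6543220) = 6359982 / 19446422 = 0.3271

0.3271


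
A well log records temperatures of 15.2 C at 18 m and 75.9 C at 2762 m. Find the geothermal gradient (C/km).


dT = 75.9 - 15.2 = 60.7 C
dz = 2762 - 18 = 2744 m
gradient = dT/dz * 1000 = 60.7/2744 * 1000 = 22.121 C/km

22.121


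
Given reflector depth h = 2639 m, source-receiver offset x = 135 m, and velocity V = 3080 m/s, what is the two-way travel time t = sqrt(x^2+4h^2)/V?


x^2 + 4h^2 = 135^2 + 4*2639^2 = 18225 + 27857284 = 27875509
sqrt(27875509) = 5279.7262
t = 5279.7262 / 3080 = 1.7142 s

1.7142


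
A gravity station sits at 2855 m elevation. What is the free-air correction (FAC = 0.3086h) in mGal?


FAC = 0.3086 * h
= 0.3086 * 2855
= 881.053 mGal

881.053


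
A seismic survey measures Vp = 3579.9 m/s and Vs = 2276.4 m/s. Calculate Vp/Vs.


Vp/Vs = 3579.9 / 2276.4
= 1.5726

1.5726


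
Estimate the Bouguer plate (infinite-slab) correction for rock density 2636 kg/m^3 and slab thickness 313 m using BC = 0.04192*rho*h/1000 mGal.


BC = 0.04192 * rho * h / 1000
= 0.04192 * 2636 * 313 / 1000
= 34.5869 mGal

34.5869


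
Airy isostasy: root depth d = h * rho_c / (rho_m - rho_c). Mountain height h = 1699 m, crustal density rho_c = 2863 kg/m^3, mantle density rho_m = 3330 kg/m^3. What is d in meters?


rho_m - rho_c = 3330 - 2863 = 467
d = 1699 * 2863 / 467
= 4864237 / 467
= 10415.93 m

10415.93


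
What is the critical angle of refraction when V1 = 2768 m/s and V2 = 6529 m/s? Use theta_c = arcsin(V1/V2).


V1/V2 = 2768/6529 = 0.423955
theta_c = arcsin(0.423955) = 25.0845 degrees

25.0845


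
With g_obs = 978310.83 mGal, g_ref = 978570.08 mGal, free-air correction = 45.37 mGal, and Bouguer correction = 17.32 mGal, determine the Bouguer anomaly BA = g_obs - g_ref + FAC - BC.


BA = g_obs - g_ref + FAC - BC
= 978310.83 - 978570.08 + 45.37 - 17.32
= -231.2 mGal

-231.2


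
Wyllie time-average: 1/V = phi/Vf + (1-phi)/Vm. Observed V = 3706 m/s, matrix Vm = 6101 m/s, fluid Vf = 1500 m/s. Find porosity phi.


1/V - 1/Vm = 1/3706 - 1/6101 = 0.00010593
1/Vf - 1/Vm = 1/1500 - 1/6101 = 0.00050276
phi = 0.00010593 / 0.00050276 = 0.2107

0.2107


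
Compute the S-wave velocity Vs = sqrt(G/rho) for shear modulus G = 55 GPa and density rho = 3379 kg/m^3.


Convert G to Pa: G = 55e9 Pa
Compute G/rho = 55e9 / 3379 = 16277005.0311
Vs = sqrt(16277005.0311) = 4034.48 m/s

4034.48


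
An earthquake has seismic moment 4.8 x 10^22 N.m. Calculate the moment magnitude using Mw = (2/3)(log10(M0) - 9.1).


log10(M0) = log10(4.8 x 10^22) = 22.6812
Mw = 2/3 * (22.6812 - 9.1)
= 2/3 * 13.5812
= 9.05

9.05


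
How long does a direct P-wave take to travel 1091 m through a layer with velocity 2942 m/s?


t = x / V
= 1091 / 2942
= 0.3708 s

0.3708


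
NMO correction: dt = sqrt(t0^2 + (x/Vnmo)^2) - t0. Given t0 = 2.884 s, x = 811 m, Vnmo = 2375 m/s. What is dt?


x/Vnmo = 811/2375 = 0.341474
(x/Vnmo)^2 = 0.116604
t0^2 = 8.317456
sqrt(8.317456 + 0.116604) = 2.904145
dt = 2.904145 - 2.884 = 0.020145

0.020145


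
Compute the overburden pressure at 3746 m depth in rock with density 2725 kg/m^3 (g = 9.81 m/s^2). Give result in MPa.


P = rho * g * z / 1e6
= 2725 * 9.81 * 3746 / 1e6
= 100139008.5 / 1e6
= 100.139 MPa

100.139


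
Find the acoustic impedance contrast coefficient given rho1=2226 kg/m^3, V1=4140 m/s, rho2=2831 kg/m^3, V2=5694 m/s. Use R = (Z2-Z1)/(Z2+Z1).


Z1 = 2226 * 4140 = 9215640
Z2 = 2831 * 5694 = 16119714
R = (16119714 - 9215640) / (16119714 + 9215640) = 6904074 / 25335354 = 0.2725

0.2725


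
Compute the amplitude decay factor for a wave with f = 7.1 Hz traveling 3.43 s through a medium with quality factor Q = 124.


pi*f*t/Q = pi*7.1*3.43/124 = 0.616994
A/A0 = exp(-0.616994) = 0.539564

0.539564


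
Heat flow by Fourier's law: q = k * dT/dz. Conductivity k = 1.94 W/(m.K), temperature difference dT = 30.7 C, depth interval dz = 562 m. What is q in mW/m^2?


q = k * dT / dz * 1000
= 1.94 * 30.7 / 562 * 1000
= 0.105975 * 1000
= 105.9751 mW/m^2

105.9751


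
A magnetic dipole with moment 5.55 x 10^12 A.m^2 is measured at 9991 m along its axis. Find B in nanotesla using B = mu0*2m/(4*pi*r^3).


m = 5.55 x 10^12 = 5550000000000 A.m^2
2m = 11100000000000 A.m^2
r^3 = 9991^3 = 997302429271
B = (4pi*10^-7) * 11100000000000 / (4*pi * 997302429271) * 1e9
= 13948671.381939 / 12532471940820.11 * 1e9
= 1113.0024 nT

1113.0024


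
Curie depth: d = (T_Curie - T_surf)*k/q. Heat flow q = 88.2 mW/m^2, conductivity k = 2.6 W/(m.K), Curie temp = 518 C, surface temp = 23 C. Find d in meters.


T_Curie - T_surf = 518 - 23 = 495 C
Convert q to W/m^2: 88.2 mW/m^2 = 0.0882 W/m^2
d = 495 * 2.6 / 0.0882 = 14591.84 m

14591.84


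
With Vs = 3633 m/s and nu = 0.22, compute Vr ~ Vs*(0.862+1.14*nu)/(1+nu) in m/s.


Numerator factor = 0.862 + 1.14*0.22 = 1.1128
Denominator = 1 + 0.22 = 1.22
Vr = 3633 * 1.1128 / 1.22 = 3313.77 m/s

3313.77


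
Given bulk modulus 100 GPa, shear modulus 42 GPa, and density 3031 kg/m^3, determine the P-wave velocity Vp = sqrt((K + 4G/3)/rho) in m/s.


First compute the effective modulus:
K + 4G/3 = 100e9 + 4*42e9/3 = 156000000000.0 Pa
Then divide by density:
156000000000.0 / 3031 = 51468162.3227 Pa/(kg/m^3)
Take the square root:
Vp = sqrt(51468162.3227) = 7174.13 m/s

7174.13


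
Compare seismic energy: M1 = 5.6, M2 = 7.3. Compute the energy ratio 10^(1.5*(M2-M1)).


M2 - M1 = 7.3 - 5.6 = 1.7
1.5 * 1.7 = 2.55
ratio = 10^2.55 = 354.81

354.81


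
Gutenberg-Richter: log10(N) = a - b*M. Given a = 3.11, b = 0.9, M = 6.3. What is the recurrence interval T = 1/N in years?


log10(N) = 3.11 - 0.9*6.3 = -2.56
N = 10^-2.56 = 0.002754
T = 1/N = 1/0.002754 = 363.0781 years

363.0781


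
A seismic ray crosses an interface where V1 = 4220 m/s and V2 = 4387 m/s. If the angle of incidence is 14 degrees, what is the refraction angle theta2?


sin(theta1) = sin(14 deg) = 0.241922
sin(theta2) = V2/V1 * sin(theta1) = 4387/4220 * 0.241922 = 0.251496
theta2 = arcsin(0.251496) = 14.566 degrees

14.566


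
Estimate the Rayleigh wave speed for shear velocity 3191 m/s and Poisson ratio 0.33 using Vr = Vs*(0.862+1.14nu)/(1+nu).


Numerator factor = 0.862 + 1.14*0.33 = 1.2382
Denominator = 1 + 0.33 = 1.33
Vr = 3191 * 1.2382 / 1.33 = 2970.75 m/s

2970.75


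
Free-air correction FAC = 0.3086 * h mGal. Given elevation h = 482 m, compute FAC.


FAC = 0.3086 * h
= 0.3086 * 482
= 148.7452 mGal

148.7452


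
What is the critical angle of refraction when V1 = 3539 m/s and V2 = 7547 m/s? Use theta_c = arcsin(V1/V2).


V1/V2 = 3539/7547 = 0.468928
theta_c = arcsin(0.468928) = 27.9647 degrees

27.9647


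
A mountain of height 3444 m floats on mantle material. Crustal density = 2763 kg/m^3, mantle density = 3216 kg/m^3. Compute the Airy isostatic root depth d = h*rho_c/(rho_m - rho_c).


rho_m - rho_c = 3216 - 2763 = 453
d = 3444 * 2763 / 453
= 9515772 / 453
= 21006.12 m

21006.12


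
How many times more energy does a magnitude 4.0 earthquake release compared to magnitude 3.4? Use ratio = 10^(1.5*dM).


M2 - M1 = 4.0 - 3.4 = 0.6
1.5 * 0.6 = 0.9
ratio = 10^0.9 = 7.94

7.94


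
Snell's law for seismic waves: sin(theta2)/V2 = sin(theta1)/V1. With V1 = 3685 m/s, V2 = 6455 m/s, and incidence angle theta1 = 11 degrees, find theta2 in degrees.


sin(theta1) = sin(11 deg) = 0.190809
sin(theta2) = V2/V1 * sin(theta1) = 6455/3685 * 0.190809 = 0.334239
theta2 = arcsin(0.334239) = 19.5263 degrees

19.5263


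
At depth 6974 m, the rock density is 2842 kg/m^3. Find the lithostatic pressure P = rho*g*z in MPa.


P = rho * g * z / 1e6
= 2842 * 9.81 * 6974 / 1e6
= 194435259.48 / 1e6
= 194.4353 MPa

194.4353


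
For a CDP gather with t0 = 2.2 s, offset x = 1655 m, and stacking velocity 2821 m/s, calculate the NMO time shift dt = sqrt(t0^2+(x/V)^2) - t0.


x/Vnmo = 1655/2821 = 0.586671
(x/Vnmo)^2 = 0.344183
t0^2 = 4.84
sqrt(4.84 + 0.344183) = 2.27688
dt = 2.27688 - 2.2 = 0.07688

0.07688


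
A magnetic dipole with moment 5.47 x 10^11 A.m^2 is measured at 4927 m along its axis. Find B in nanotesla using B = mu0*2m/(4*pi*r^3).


m = 5.47 x 10^11 = 547000000000 A.m^2
2m = 1094000000000 A.m^2
r^3 = 4927^3 = 119604545983
B = (4pi*10^-7) * 1094000000000 / (4*pi * 119604545983) * 1e9
= 1374760.945211 / 1502995051984.54 * 1e9
= 914.681 nT

914.681


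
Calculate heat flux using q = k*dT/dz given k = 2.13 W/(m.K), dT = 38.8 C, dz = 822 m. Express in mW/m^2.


q = k * dT / dz * 1000
= 2.13 * 38.8 / 822 * 1000
= 0.10054 * 1000
= 100.5401 mW/m^2

100.5401


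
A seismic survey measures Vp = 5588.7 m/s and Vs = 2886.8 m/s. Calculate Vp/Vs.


Vp/Vs = 5588.7 / 2886.8
= 1.9359

1.9359


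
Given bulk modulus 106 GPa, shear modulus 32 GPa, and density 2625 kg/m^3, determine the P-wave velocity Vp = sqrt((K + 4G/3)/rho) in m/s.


First compute the effective modulus:
K + 4G/3 = 106e9 + 4*32e9/3 = 148666666666.67 Pa
Then divide by density:
148666666666.67 / 2625 = 56634920.6349 Pa/(kg/m^3)
Take the square root:
Vp = sqrt(56634920.6349) = 7525.62 m/s

7525.62


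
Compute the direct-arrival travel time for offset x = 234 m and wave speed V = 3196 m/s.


t = x / V
= 234 / 3196
= 0.0732 s

0.0732


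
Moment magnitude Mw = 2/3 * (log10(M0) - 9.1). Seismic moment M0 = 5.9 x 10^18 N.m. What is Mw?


log10(M0) = log10(5.9 x 10^18) = 18.7709
Mw = 2/3 * (18.7709 - 9.1)
= 2/3 * 9.6709
= 6.45

6.45


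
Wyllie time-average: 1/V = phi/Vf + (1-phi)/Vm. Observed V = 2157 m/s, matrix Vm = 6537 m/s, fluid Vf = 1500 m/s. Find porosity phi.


1/V - 1/Vm = 1/2157 - 1/6537 = 0.00031063
1/Vf - 1/Vm = 1/1500 - 1/6537 = 0.00051369
phi = 0.00031063 / 0.00051369 = 0.6047

0.6047
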